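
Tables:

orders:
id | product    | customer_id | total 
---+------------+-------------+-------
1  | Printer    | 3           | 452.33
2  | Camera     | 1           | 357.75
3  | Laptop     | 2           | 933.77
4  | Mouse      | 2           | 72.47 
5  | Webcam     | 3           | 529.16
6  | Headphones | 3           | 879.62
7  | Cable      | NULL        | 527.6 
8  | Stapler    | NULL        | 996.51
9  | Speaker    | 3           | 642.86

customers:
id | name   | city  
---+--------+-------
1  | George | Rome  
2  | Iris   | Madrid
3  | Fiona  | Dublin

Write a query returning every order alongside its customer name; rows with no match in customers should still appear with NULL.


LEFT JOIN keeps every row from orders (the left table); where customer_id has no match in customers, the customer columns become NULL. Walk through each order:
  - order 1 (Printer): customer_id=3 -> matches Fiona
  - order 2 (Camera): customer_id=1 -> matches George
  - order 3 (Laptop): customer_id=2 -> matches Iris
  - order 4 (Mouse): customer_id=2 -> matches Iris
  - order 5 (Webcam): customer_id=3 -> matches Fiona
  - order 6 (Headphones): customer_id=3 -> matches Fiona
  - order 7 (Cable): customer_id=NULL, no match -> kept with NULL
  - order 8 (Stapler): customer_id=NULL, no match -> kept with NULL
  - order 9 (Speaker): customer_id=3 -> matches Fiona
All 9 rows appear; 2 have NULL customer.

SQL:
SELECT a.product, b.name AS customer
FROM orders a
LEFT JOIN customers b ON a.customer_id = b.id

Result:
product    | customer
-----------+---------
Printer    | Fiona   
Camera     | George  
Laptop     | Iris    
Mouse      | Iris    
Webcam     | Fiona   
Headphones | Fiona   
Cable      | NULL    
Stapler    | NULL    
Speaker    | Fiona   


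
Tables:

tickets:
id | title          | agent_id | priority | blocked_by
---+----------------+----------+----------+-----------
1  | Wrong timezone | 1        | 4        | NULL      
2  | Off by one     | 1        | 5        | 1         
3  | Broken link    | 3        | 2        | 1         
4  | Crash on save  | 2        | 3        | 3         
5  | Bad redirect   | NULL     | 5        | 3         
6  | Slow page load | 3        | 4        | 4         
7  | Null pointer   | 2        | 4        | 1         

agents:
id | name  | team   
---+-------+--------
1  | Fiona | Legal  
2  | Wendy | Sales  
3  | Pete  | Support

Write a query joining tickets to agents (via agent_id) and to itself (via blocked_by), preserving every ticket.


Two LEFT JOINs from the same base table tickets: one to agents via agent_id, one to tickets itself via blocked_by. Both are LEFT so every ticket is preserved.
Match against agents:
  - ticket 1 (Wrong timezone): agent_id=1 -> matches Fiona
  - ticket 2 (Off by one): agent_id=1 -> matches Fiona
  - ticket 3 (Broken link): agent_id=3 -> matches Pete
  - ticket 4 (Crash on save): agent_id=2 -> matches Wendy
  - ticket 5 (Bad redirect): agent_id=NULL, no match -> kept with NULL
  - ticket 6 (Slow page load): agent_id=3 -> matches Pete
  - ticket 7 (Null pointer): agent_id=2 -> matches Wendy
Match against tickets (self):
  - ticket 1 (Wrong timezone): blocked_by=NULL -> NULL
  - ticket 2 (Off by one): blocked_by=1 -> Wrong timezone
  - ticket 3 (Broken link): blocked_by=1 -> Wrong timezone
  - ticket 4 (Crash on save): blocked_by=3 -> Broken link
  - ticket 5 (Bad redirect): blocked_by=3 -> Broken link
  - ticket 6 (Slow page load): blocked_by=4 -> Crash on save
  - ticket 7 (Null pointer): blocked_by=1 -> Wrong timezone

SQL:
SELECT a.title, b.name AS agent, c.title AS blocked_by
FROM tickets a
LEFT JOIN agents b ON a.agent_id = b.id
LEFT JOIN tickets c ON a.blocked_by = c.id

Result:
title          | agent | blocked_by    
---------------+-------+---------------
Wrong timezone | Fiona | NULL          
Off by one     | Fiona | Wrong timezone
Broken link    | Pete  | Wrong timezone
Crash on save  | Wendy | Broken link   
Bad redirect   | NULL  | Broken link   
Slow page load | Pete  | Crash on save 
Null pointer   | Wendy | Wrong timezone


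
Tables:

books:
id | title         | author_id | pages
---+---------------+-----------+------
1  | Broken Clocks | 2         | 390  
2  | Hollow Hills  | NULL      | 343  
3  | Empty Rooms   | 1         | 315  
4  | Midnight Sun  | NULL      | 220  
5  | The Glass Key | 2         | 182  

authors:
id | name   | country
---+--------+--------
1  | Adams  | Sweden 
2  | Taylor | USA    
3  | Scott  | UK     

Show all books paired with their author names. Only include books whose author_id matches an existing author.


INNER JOIN keeps only books rows whose author_id matches an id in authors. Walk through each book:
  - book 1 (Broken Clocks): author_id=2 -> matches Taylor
  - book 2 (Hollow Hills): author_id=NULL, no match -> dropped
  - book 3 (Empty Rooms): author_id=1 -> matches Adams
  - book 4 (Midnight Sun): author_id=NULL, no match -> dropped
  - book 5 (The Glass Key): author_id=2 -> matches Taylor
So 2 of 5 rows are dropped.

SQL:
SELECT a.title, b.name AS author
FROM books a
INNER JOIN authors b ON a.author_id = b.id

Result:
title         | author
--------------+-------
Broken Clocks | Taylor
Empty Rooms   | Adams 
The Glass Key | Taylor


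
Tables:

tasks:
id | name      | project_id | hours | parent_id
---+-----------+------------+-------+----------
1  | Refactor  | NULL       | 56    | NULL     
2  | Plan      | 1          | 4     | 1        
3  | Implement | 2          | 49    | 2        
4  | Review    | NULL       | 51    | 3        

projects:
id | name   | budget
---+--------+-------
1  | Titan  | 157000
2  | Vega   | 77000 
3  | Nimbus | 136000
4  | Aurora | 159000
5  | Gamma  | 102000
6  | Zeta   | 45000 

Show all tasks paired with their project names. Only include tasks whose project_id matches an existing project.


INNER JOIN keeps only tasks rows whose project_id matches an id in projects. Walk through each task:
  - task 1 (Refactor): project_id=NULL, no match -> dropped
  - task 2 (Plan): project_id=1 -> matches Titan
  - task 3 (Implement): project_id=2 -> matches Vega
  - task 4 (Review): project_id=NULL, no match -> dropped
So 2 of 4 rows are dropped.

SQL:
SELECT a.name, b.name AS project
FROM tasks a
INNER JOIN projects b ON a.project_id = b.id

Result:
name      | project
----------+--------
Plan      | Titan  
Implement | Vega   


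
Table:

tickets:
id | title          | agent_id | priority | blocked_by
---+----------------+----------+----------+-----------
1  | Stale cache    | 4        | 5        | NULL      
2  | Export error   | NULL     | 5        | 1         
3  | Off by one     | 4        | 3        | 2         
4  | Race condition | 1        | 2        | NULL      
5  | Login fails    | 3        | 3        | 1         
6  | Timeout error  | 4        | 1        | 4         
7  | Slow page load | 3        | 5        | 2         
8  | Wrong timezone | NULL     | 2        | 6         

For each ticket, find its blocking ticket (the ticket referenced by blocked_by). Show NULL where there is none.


This is a self-join: tickets is joined to a second copy of itself, matching each row's blocked_by to another row's id. Use LEFT JOIN so rows with blocked_by=NULL are kept.
  - ticket 1 (Stale cache): blocked_by=NULL -> NULL
  - ticket 2 (Export error): blocked_by=1 -> Stale cache
  - ticket 3 (Off by one): blocked_by=2 -> Export error
  - ticket 4 (Race condition): blocked_by=NULL -> NULL
  - ticket 5 (Login fails): blocked_by=1 -> Stale cache
  - ticket 6 (Timeout error): blocked_by=4 -> Race condition
  - ticket 7 (Slow page load): blocked_by=2 -> Export error
  - ticket 8 (Wrong timezone): blocked_by=6 -> Timeout error

SQL:
SELECT a.title AS item, b.title AS blocked_by
FROM tickets a
LEFT JOIN tickets b ON a.blocked_by = b.id

Result:
item           | blocked_by    
---------------+---------------
Stale cache    | NULL          
Export error   | Stale cache   
Off by one     | Export error  
Race condition | NULL          
Login fails    | Stale cache   
Timeout error  | Race condition
Slow page load | Export error  
Wrong timezone | Timeout error 


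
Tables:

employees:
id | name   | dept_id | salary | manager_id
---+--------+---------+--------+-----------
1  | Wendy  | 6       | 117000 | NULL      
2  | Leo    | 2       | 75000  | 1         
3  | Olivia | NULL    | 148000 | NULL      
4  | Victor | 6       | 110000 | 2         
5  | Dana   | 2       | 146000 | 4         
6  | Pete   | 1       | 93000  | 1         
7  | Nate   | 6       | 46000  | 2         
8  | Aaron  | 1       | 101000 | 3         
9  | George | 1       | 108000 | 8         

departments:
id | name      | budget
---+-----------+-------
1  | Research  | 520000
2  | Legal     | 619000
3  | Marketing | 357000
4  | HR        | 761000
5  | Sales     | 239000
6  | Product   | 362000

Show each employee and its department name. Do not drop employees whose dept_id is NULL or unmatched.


LEFT JOIN keeps every row from employees (the left table); where dept_id has no match in departments, the department columns become NULL. Walk through each employee:
  - employee 1 (Wendy): dept_id=6 -> matches Product
  - employee 2 (Leo): dept_id=2 -> matches Legal
  - employee 3 (Olivia): dept_id=NULL, no match -> kept with NULL
  - employee 4 (Victor): dept_id=6 -> matches Product
  - employee 5 (Dana): dept_id=2 -> matches Legal
  - employee 6 (Pete): dept_id=1 -> matches Research
  - employee 7 (Nate): dept_id=6 -> matches Product
  - employee 8 (Aaron): dept_id=1 -> matches Research
  - employee 9 (George): dept_id=1 -> matches Research
All 9 rows appear; 1 has NULL department.

SQL:
SELECT a.name, b.name AS department
FROM employees a
LEFT JOIN departments b ON a.dept_id = b.id

Result:
name   | department
-------+-----------
Wendy  | Product   
Leo    | Legal     
Olivia | NULL      
Victor | Product   
Dana   | Legal     
Pete   | Research  
Nate   | Product   
Aaron  | Research  
George | Research  


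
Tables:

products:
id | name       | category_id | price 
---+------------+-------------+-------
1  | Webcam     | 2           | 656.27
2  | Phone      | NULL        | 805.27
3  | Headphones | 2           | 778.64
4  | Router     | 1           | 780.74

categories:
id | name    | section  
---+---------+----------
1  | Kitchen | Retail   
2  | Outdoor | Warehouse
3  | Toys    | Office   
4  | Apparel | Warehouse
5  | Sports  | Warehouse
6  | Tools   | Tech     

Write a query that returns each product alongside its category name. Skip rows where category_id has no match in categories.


INNER JOIN keeps only products rows whose category_id matches an id in categories. Walk through each product:
  - product 1 (Webcam): category_id=2 -> matches Outdoor
  - product 2 (Phone): category_id=NULL, no match -> dropped
  - product 3 (Headphones): category_id=2 -> matches Outdoor
  - product 4 (Router): category_id=1 -> matches Kitchen
So 1 of 4 rows is dropped.

SQL:
SELECT a.name, b.name AS category
FROM products a
INNER JOIN categories b ON a.category_id = b.id

Result:
name       | category
-----------+---------
Webcam     | Outdoor 
Headphones | Outdoor 
Router     | Kitchen 


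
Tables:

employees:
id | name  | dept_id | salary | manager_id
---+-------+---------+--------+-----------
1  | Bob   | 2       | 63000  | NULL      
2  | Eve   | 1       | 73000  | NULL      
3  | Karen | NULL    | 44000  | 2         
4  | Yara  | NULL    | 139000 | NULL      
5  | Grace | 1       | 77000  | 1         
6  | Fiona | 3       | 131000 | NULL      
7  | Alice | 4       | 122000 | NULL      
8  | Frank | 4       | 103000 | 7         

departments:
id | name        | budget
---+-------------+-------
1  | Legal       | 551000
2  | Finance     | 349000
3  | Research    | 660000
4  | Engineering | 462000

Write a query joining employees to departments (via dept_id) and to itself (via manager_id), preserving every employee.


Two LEFT JOINs from the same base table employees: one to departments via dept_id, one to employees itself via manager_id. Both are LEFT so every employee is preserved.
Match against departments:
  - employee 1 (Bob): dept_id=2 -> matches Finance
  - employee 2 (Eve): dept_id=1 -> matches Legal
  - employee 3 (Karen): dept_id=NULL, no match -> kept with NULL
  - employee 4 (Yara): dept_id=NULL, no match -> kept with NULL
  - employee 5 (Grace): dept_id=1 -> matches Legal
  - employee 6 (Fiona): dept_id=3 -> matches Research
  - employee 7 (Alice): dept_id=4 -> matches Engineering
  - employee 8 (Frank): dept_id=4 -> matches Engineering
Match against employees (self):
  - employee 1 (Bob): manager_id=NULL -> NULL
  - employee 2 (Eve): manager_id=NULL -> NULL
  - employee 3 (Karen): manager_id=2 -> Eve
  - employee 4 (Yara): manager_id=NULL -> NULL
  - employee 5 (Grace): manager_id=1 -> Bob
  - employee 6 (Fiona): manager_id=NULL -> NULL
  - employee 7 (Alice): manager_id=NULL -> NULL
  - employee 8 (Frank): manager_id=7 -> Alice

SQL:
SELECT a.name, b.name AS department, c.name AS manager
FROM employees a
LEFT JOIN departments b ON a.dept_id = b.id
LEFT JOIN employees c ON a.manager_id = c.id

Result:
name  | department  | manager
------+-------------+--------
Bob   | Finance     | NULL   
Eve   | Legal       | NULL   
Karen | NULL        | Eve    
Yara  | NULL        | NULL   
Grace | Legal       | Bob    
Fiona | Research    | NULL   
Alice | Engineering | NULL   
Frank | Engineering | Alice  


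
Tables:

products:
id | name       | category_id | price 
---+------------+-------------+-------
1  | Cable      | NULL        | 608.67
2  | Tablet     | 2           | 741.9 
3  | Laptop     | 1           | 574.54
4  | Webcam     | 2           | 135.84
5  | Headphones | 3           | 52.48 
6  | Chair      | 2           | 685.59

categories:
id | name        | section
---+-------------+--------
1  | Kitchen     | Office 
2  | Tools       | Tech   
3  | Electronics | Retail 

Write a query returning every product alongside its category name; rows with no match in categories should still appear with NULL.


LEFT JOIN keeps every row from products (the left table); where category_id has no match in categories, the category columns become NULL. Walk through each product:
  - product 1 (Cable): category_id=NULL, no match -> kept with NULL
  - product 2 (Tablet): category_id=2 -> matches Tools
  - product 3 (Laptop): category_id=1 -> matches Kitchen
  - product 4 (Webcam): category_id=2 -> matches Tools
  - product 5 (Headphones): category_id=3 -> matches Electronics
  - product 6 (Chair): category_id=2 -> matches Tools
All 6 rows appear; 1 has NULL category.

SQL:
SELECT a.name, b.name AS category
FROM products a
LEFT JOIN categories b ON a.category_id = b.id

Result:
name       | category   
-----------+------------
Cable      | NULL       
Tablet     | Tools      
Laptop     | Kitchen    
Webcam     | Tools      
Headphones | Electronics
Chair      | Tools      


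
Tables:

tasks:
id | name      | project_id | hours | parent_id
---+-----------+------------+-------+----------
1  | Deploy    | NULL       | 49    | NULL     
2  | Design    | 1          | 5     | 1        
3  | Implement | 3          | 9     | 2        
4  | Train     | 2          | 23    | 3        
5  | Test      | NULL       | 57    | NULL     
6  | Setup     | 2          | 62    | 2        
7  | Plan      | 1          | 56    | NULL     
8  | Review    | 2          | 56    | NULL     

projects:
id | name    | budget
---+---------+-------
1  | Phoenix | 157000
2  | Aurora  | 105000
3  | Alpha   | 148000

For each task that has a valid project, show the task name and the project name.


INNER JOIN keeps only tasks rows whose project_id matches an id in projects. Walk through each task:
  - task 1 (Deploy): project_id=NULL, no match -> dropped
  - task 2 (Design): project_id=1 -> matches Phoenix
  - task 3 (Implement): project_id=3 -> matches Alpha
  - task 4 (Train): project_id=2 -> matches Aurora
  - task 5 (Test): project_id=NULL, no match -> dropped
  - task 6 (Setup): project_id=2 -> matches Aurora
  - task 7 (Plan): project_id=1 -> matches Phoenix
  - task 8 (Review): project_id=2 -> matches Aurora
So 2 of 8 rows are dropped.

SQL:
SELECT a.name, b.name AS project
FROM tasks a
INNER JOIN projects b ON a.project_id = b.id

Result:
name      | project
----------+--------
Design    | Phoenix
Implement | Alpha  
Train     | Aurora 
Setup     | Aurora 
Plan      | Phoenix
Review    | Aurora 


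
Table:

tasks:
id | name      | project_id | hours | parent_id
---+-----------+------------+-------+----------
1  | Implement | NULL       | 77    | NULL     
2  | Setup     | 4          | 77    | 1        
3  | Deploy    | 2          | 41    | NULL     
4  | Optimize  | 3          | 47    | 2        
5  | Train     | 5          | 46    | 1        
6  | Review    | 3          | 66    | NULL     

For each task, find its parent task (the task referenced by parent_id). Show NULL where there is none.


This is a self-join: tasks is joined to a second copy of itself, matching each row's parent_id to another row's id. Use LEFT JOIN so rows with parent_id=NULL are kept.
  - task 1 (Implement): parent_id=NULL -> NULL
  - task 2 (Setup): parent_id=1 -> Implement
  - task 3 (Deploy): parent_id=NULL -> NULL
  - task 4 (Optimize): parent_id=2 -> Setup
  - task 5 (Train): parent_id=1 -> Implement
  - task 6 (Review): parent_id=NULL -> NULL

SQL:
SELECT a.name AS item, b.name AS parent
FROM tasks a
LEFT JOIN tasks b ON a.parent_id = b.id

Result:
item      | parent   
----------+----------
Implement | NULL     
Setup     | Implement
Deploy    | NULL     
Optimize  | Setup    
Train     | Implement
Review    | NULL     


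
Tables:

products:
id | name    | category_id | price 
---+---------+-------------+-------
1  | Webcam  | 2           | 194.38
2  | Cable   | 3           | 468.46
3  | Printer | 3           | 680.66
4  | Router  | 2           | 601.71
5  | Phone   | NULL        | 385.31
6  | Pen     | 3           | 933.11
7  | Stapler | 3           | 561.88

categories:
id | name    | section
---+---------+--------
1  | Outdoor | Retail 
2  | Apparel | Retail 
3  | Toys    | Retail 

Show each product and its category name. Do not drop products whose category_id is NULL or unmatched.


LEFT JOIN keeps every row from products (the left table); where category_id has no match in categories, the category columns become NULL. Walk through each product:
  - product 1 (Webcam): category_id=2 -> matches Apparel
  - product 2 (Cable): category_id=3 -> matches Toys
  - product 3 (Printer): category_id=3 -> matches Toys
  - product 4 (Router): category_id=2 -> matches Apparel
  - product 5 (Phone): category_id=NULL, no match -> kept with NULL
  - product 6 (Pen): category_id=3 -> matches Toys
  - product 7 (Stapler): category_id=3 -> matches Toys
All 7 rows appear; 1 has NULL category.

SQL:
SELECT a.name, b.name AS category
FROM products a
LEFT JOIN categories b ON a.category_id = b.id

Result:
name    | category
--------+---------
Webcam  | Apparel 
Cable   | Toys    
Printer | Toys    
Router  | Apparel 
Phone   | NULL    
Pen     | Toys    
Stapler | Toys    


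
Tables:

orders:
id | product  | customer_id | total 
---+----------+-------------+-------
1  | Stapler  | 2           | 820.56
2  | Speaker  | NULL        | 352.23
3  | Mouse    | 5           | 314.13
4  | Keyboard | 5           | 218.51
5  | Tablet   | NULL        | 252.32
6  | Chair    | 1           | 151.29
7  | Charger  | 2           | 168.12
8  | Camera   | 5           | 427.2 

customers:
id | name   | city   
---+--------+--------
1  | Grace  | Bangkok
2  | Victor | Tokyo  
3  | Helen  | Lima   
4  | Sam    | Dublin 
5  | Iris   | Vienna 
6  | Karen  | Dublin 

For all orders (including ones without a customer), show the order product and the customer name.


LEFT JOIN keeps every row from orders (the left table); where customer_id has no match in customers, the customer columns become NULL. Walk through each order:
  - order 1 (Stapler): customer_id=2 -> matches Victor
  - order 2 (Speaker): customer_id=NULL, no match -> kept with NULL
  - order 3 (Mouse): customer_id=5 -> matches Iris
  - order 4 (Keyboard): customer_id=5 -> matches Iris
  - order 5 (Tablet): customer_id=NULL, no match -> kept with NULL
  - order 6 (Chair): customer_id=1 -> matches Grace
  - order 7 (Charger): customer_id=2 -> matches Victor
  - order 8 (Camera): customer_id=5 -> matches Iris
All 8 rows appear; 2 have NULL customer.

SQL:
SELECT a.product, b.name AS customer
FROM orders a
LEFT JOIN customers b ON a.customer_id = b.id

Result:
product  | customer
---------+---------
Stapler  | Victor  
Speaker  | NULL    
Mouse    | Iris    
Keyboard | Iris    
Tablet   | NULL    
Chair    | Grace   
Charger  | Victor  
Camera   | Iris    


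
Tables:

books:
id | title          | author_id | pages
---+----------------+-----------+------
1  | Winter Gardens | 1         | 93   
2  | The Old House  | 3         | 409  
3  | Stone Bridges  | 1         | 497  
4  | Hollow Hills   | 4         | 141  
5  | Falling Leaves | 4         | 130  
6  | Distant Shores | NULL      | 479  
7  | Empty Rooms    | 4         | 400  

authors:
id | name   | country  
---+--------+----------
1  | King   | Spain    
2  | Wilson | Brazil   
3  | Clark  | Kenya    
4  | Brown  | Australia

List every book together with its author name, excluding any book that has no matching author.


INNER JOIN keeps only books rows whose author_id matches an id in authors. Walk through each book:
  - book 1 (Winter Gardens): author_id=1 -> matches King
  - book 2 (The Old House): author_id=3 -> matches Clark
  - book 3 (Stone Bridges): author_id=1 -> matches King
  - book 4 (Hollow Hills): author_id=4 -> matches Brown
  - book 5 (Falling Leaves): author_id=4 -> matches Brown
  - book 6 (Distant Shores): author_id=NULL, no match -> dropped
  - book 7 (Empty Rooms): author_id=4 -> matches Brown
So 1 of 7 rows is dropped.

SQL:
SELECT a.title, b.name AS author
FROM books a
INNER JOIN authors b ON a.author_id = b.id

Result:
title          | author
---------------+-------
Winter Gardens | King  
The Old House  | Clark 
Stone Bridges  | King  
Hollow Hills   | Brown 
Falling Leaves | Brown 
Empty Rooms    | Brown 


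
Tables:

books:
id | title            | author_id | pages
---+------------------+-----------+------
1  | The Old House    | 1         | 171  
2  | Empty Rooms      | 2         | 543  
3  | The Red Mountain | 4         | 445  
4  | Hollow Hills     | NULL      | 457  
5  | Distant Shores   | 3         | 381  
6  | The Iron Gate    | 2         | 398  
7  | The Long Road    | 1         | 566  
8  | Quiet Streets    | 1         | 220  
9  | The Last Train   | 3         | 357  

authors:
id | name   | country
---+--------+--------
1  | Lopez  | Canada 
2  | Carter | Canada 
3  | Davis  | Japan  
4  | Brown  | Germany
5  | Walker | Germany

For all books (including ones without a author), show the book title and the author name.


LEFT JOIN keeps every row from books (the left table); where author_id has no match in authors, the author columns become NULL. Walk through each book:
  - book 1 (The Old House): author_id=1 -> matches Lopez
  - book 2 (Empty Rooms): author_id=2 -> matches Carter
  - book 3 (The Red Mountain): author_id=4 -> matches Brown
  - book 4 (Hollow Hills): author_id=NULL, no match -> kept with NULL
  - book 5 (Distant Shores): author_id=3 -> matches Davis
  - book 6 (The Iron Gate): author_id=2 -> matches Carter
  - book 7 (The Long Road): author_id=1 -> matches Lopez
  - book 8 (Quiet Streets): author_id=1 -> matches Lopez
  - book 9 (The Last Train): author_id=3 -> matches Davis
All 9 rows appear; 1 has NULL author.

SQL:
SELECT a.title, b.name AS author
FROM books a
LEFT JOIN authors b ON a.author_id = b.id

Result:
title            | author
-----------------+-------
The Old House    | Lopez 
Empty Rooms      | Carter
The Red Mountain | Brown 
Hollow Hills     | NULL  
Distant Shores   | Davis 
The Iron Gate    | Carter
The Long Road    | Lopez 
Quiet Streets    | Lopez 
The Last Train   | Davis 


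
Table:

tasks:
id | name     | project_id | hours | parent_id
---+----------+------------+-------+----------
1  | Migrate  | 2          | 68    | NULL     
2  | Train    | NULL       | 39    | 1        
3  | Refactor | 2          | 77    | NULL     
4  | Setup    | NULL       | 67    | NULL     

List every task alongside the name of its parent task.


This is a self-join: tasks is joined to a second copy of itself, matching each row's parent_id to another row's id. Use LEFT JOIN so rows with parent_id=NULL are kept.
  - task 1 (Migrate): parent_id=NULL -> NULL
  - task 2 (Train): parent_id=1 -> Migrate
  - task 3 (Refactor): parent_id=NULL -> NULL
  - task 4 (Setup): parent_id=NULL -> NULL

SQL:
SELECT a.name AS item, b.name AS parent
FROM tasks a
LEFT JOIN tasks b ON a.parent_id = b.id

Result:
item     | parent 
---------+--------
Migrate  | NULL   
Train    | Migrate
Refactor | NULL   
Setup    | NULL   


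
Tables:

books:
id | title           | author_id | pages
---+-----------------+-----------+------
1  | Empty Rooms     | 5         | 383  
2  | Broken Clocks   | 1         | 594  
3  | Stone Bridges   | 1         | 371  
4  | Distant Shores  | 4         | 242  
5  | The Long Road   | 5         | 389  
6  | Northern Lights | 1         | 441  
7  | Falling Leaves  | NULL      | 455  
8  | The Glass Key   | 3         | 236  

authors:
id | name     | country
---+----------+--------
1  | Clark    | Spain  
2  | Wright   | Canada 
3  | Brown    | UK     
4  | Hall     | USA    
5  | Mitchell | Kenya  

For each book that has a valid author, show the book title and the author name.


INNER JOIN keeps only books rows whose author_id matches an id in authors. Walk through each book:
  - book 1 (Empty Rooms): author_id=5 -> matches Mitchell
  - book 2 (Broken Clocks): author_id=1 -> matches Clark
  - book 3 (Stone Bridges): author_id=1 -> matches Clark
  - book 4 (Distant Shores): author_id=4 -> matches Hall
  - book 5 (The Long Road): author_id=5 -> matches Mitchell
  - book 6 (Northern Lights): author_id=1 -> matches Clark
  - book 7 (Falling Leaves): author_id=NULL, no match -> dropped
  - book 8 (The Glass Key): author_id=3 -> matches Brown
So 1 of 8 rows is dropped.

SQL:
SELECT a.title, b.name AS author
FROM books a
INNER JOIN authors b ON a.author_id = b.id

Result:
title           | author  
----------------+---------
Empty Rooms     | Mitchell
Broken Clocks   | Clark   
Stone Bridges   | Clark   
Distant Shores  | Hall    
The Long Road   | Mitchell
Northern Lights | Clark   
The Glass Key   | Brown   


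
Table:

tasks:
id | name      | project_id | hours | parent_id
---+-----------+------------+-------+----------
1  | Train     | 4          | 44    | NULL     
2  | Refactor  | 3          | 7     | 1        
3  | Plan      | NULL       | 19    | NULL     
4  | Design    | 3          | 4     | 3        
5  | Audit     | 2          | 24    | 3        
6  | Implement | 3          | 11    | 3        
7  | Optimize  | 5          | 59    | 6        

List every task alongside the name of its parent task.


This is a self-join: tasks is joined to a second copy of itself, matching each row's parent_id to another row's id. Use LEFT JOIN so rows with parent_id=NULL are kept.
  - task 1 (Train): parent_id=NULL -> NULL
  - task 2 (Refactor): parent_id=1 -> Train
  - task 3 (Plan): parent_id=NULL -> NULL
  - task 4 (Design): parent_id=3 -> Plan
  - task 5 (Audit): parent_id=3 -> Plan
  - task 6 (Implement): parent_id=3 -> Plan
  - task 7 (Optimize): parent_id=6 -> Implement

SQL:
SELECT a.name AS item, b.name AS parent
FROM tasks a
LEFT JOIN tasks b ON a.parent_id = b.id

Result:
item      | parent   
----------+----------
Train     | NULL     
Refactor  | Train    
Plan      | NULL     
Design    | Plan     
Audit     | Plan     
Implement | Plan     
Optimize  | Implement


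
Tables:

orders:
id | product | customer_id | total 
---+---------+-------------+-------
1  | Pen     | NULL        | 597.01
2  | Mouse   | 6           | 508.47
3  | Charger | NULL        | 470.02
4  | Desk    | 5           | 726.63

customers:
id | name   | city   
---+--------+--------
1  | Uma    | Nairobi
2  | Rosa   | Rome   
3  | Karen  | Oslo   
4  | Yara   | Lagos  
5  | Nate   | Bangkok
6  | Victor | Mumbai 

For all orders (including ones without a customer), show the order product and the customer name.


LEFT JOIN keeps every row from orders (the left table); where customer_id has no match in customers, the customer columns become NULL. Walk through each order:
  - order 1 (Pen): customer_id=NULL, no match -> kept with NULL
  - order 2 (Mouse): customer_id=6 -> matches Victor
  - order 3 (Charger): customer_id=NULL, no match -> kept with NULL
  - order 4 (Desk): customer_id=5 -> matches Nate
All 4 rows appear; 2 have NULL customer.

SQL:
SELECT a.product, b.name AS customer
FROM orders a
LEFT JOIN customers b ON a.customer_id = b.id

Result:
product | customer
--------+---------
Pen     | NULL    
Mouse   | Victor  
Charger | NULL    
Desk    | Nate    


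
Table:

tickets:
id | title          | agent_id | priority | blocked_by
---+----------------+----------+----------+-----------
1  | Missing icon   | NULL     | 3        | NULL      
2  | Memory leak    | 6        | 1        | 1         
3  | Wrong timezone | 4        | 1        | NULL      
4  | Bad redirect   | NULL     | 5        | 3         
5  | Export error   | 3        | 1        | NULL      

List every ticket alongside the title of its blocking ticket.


This is a self-join: tickets is joined to a second copy of itself, matching each row's blocked_by to another row's id. Use LEFT JOIN so rows with blocked_by=NULL are kept.
  - ticket 1 (Missing icon): blocked_by=NULL -> NULL
  - ticket 2 (Memory leak): blocked_by=1 -> Missing icon
  - ticket 3 (Wrong timezone): blocked_by=NULL -> NULL
  - ticket 4 (Bad redirect): blocked_by=3 -> Wrong timezone
  - ticket 5 (Export error): blocked_by=NULL -> NULL

SQL:
SELECT a.title AS item, b.title AS blocked_by
FROM tickets a
LEFT JOIN tickets b ON a.blocked_by = b.id

Result:
item           | blocked_by    
---------------+---------------
Missing icon   | NULL          
Memory leak    | Missing icon  
Wrong timezone | NULL          
Bad redirect   | Wrong timezone
Export error   | NULL          


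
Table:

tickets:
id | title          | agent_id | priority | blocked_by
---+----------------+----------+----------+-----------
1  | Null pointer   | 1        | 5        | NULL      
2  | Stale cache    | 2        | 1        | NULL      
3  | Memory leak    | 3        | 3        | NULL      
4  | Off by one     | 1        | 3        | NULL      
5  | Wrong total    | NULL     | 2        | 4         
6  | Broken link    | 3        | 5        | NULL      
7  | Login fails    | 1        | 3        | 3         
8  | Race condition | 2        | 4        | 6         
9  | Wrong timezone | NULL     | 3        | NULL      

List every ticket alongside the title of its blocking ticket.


This is a self-join: tickets is joined to a second copy of itself, matching each row's blocked_by to another row's id. Use LEFT JOIN so rows with blocked_by=NULL are kept.
  - ticket 1 (Null pointer): blocked_by=NULL -> NULL
  - ticket 2 (Stale cache): blocked_by=NULL -> NULL
  - ticket 3 (Memory leak): blocked_by=NULL -> NULL
  - ticket 4 (Off by one): blocked_by=NULL -> NULL
  - ticket 5 (Wrong total): blocked_by=4 -> Off by one
  - ticket 6 (Broken link): blocked_by=NULL -> NULL
  - ticket 7 (Login fails): blocked_by=3 -> Memory leak
  - ticket 8 (Race condition): blocked_by=6 -> Broken link
  - ticket 9 (Wrong timezone): blocked_by=NULL -> NULL

SQL:
SELECT a.title AS item, b.title AS blocked_by
FROM tickets a
LEFT JOIN tickets b ON a.blocked_by = b.id

Result:
item           | blocked_by 
---------------+------------
Null pointer   | NULL       
Stale cache    | NULL       
Memory leak    | NULL       
Off by one     | NULL       
Wrong total    | Off by one 
Broken link    | NULL       
Login fails    | Memory leak
Race condition | Broken link
Wrong timezone | NULL       


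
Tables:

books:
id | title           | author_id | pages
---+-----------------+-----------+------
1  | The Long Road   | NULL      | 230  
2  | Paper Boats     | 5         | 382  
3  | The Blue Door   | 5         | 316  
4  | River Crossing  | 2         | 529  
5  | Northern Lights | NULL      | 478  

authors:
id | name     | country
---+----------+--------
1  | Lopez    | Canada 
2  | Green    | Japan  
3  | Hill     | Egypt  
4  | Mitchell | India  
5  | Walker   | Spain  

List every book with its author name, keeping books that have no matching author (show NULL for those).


LEFT JOIN keeps every row from books (the left table); where author_id has no match in authors, the author columns become NULL. Walk through each book:
  - book 1 (The Long Road): author_id=NULL, no match -> kept with NULL
  - book 2 (Paper Boats): author_id=5 -> matches Walker
  - book 3 (The Blue Door): author_id=5 -> matches Walker
  - book 4 (River Crossing): author_id=2 -> matches Green
  - book 5 (Northern Lights): author_id=NULL, no match -> kept with NULL
All 5 rows appear; 2 have NULL author.

SQL:
SELECT a.title, b.name AS author
FROM books a
LEFT JOIN authors b ON a.author_id = b.id

Result:
title           | author
----------------+-------
The Long Road   | NULL  
Paper Boats     | Walker
The Blue Door   | Walker
River Crossing  | Green 
Northern Lights | NULL  


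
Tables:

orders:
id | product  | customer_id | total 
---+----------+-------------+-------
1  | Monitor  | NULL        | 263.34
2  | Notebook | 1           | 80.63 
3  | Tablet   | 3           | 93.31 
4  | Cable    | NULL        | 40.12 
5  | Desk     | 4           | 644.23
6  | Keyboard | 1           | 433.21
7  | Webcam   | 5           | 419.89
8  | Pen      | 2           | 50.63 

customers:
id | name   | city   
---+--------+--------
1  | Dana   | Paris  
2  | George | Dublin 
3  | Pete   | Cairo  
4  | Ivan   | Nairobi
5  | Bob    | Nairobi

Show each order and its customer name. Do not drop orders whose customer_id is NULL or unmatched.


LEFT JOIN keeps every row from orders (the left table); where customer_id has no match in customers, the customer columns become NULL. Walk through each order:
  - order 1 (Monitor): customer_id=NULL, no match -> kept with NULL
  - order 2 (Notebook): customer_id=1 -> matches Dana
  - order 3 (Tablet): customer_id=3 -> matches Pete
  - order 4 (Cable): customer_id=NULL, no match -> kept with NULL
  - order 5 (Desk): customer_id=4 -> matches Ivan
  - order 6 (Keyboard): customer_id=1 -> matches Dana
  - order 7 (Webcam): customer_id=5 -> matches Bob
  - order 8 (Pen): customer_id=2 -> matches George
All 8 rows appear; 2 have NULL customer.

SQL:
SELECT a.product, b.name AS customer
FROM orders a
LEFT JOIN customers b ON a.customer_id = b.id

Result:
product  | customer
---------+---------
Monitor  | NULL    
Notebook | Dana    
Tablet   | Pete    
Cable    | NULL    
Desk     | Ivan    
Keyboard | Dana    
Webcam   | Bob     
Pen      | George  


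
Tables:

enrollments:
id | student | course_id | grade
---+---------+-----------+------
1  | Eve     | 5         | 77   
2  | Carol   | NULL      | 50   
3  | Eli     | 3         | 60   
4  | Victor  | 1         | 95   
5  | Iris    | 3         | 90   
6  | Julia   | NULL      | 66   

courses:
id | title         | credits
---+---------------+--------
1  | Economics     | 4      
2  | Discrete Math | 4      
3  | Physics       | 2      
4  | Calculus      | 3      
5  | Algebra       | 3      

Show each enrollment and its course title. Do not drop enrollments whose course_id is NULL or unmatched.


LEFT JOIN keeps every row from enrollments (the left table); where course_id has no match in courses, the course columns become NULL. Walk through each enrollment:
  - enrollment 1 (Eve): course_id=5 -> matches Algebra
  - enrollment 2 (Carol): course_id=NULL, no match -> kept with NULL
  - enrollment 3 (Eli): course_id=3 -> matches Physics
  - enrollment 4 (Victor): course_id=1 -> matches Economics
  - enrollment 5 (Iris): course_id=3 -> matches Physics
  - enrollment 6 (Julia): course_id=NULL, no match -> kept with NULL
All 6 rows appear; 2 have NULL course.

SQL:
SELECT a.student, b.title AS course
FROM enrollments a
LEFT JOIN courses b ON a.course_id = b.id

Result:
student | course   
--------+----------
Eve     | Algebra  
Carol   | NULL     
Eli     | Physics  
Victor  | Economics
Iris    | Physics  
Julia   | NULL     


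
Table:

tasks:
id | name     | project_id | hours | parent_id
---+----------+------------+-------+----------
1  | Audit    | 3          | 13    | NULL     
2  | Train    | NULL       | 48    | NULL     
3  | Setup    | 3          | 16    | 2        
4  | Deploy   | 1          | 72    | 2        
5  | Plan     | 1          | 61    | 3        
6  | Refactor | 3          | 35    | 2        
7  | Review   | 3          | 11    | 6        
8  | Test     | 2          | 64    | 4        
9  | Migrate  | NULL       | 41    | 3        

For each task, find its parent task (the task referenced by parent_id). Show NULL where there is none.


This is a self-join: tasks is joined to a second copy of itself, matching each row's parent_id to another row's id. Use LEFT JOIN so rows with parent_id=NULL are kept.
  - task 1 (Audit): parent_id=NULL -> NULL
  - task 2 (Train): parent_id=NULL -> NULL
  - task 3 (Setup): parent_id=2 -> Train
  - task 4 (Deploy): parent_id=2 -> Train
  - task 5 (Plan): parent_id=3 -> Setup
  - task 6 (Refactor): parent_id=2 -> Train
  - task 7 (Review): parent_id=6 -> Refactor
  - task 8 (Test): parent_id=4 -> Deploy
  - task 9 (Migrate): parent_id=3 -> Setup

SQL:
SELECT a.name AS item, b.name AS parent
FROM tasks a
LEFT JOIN tasks b ON a.parent_id = b.id

Result:
item     | parent  
---------+---------
Audit    | NULL    
Train    | NULL    
Setup    | Train   
Deploy   | Train   
Plan     | Setup   
Refactor | Train   
Review   | Refactor
Test     | Deploy  
Migrate  | Setup   


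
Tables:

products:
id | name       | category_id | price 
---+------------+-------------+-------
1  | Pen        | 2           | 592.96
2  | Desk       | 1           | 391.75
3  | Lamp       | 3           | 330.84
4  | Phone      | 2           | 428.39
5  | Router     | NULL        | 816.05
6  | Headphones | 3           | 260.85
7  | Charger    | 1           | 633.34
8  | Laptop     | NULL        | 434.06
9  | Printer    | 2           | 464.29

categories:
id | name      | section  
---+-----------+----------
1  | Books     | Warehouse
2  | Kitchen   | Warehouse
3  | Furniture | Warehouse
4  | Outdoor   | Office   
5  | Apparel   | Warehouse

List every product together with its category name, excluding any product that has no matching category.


INNER JOIN keeps only products rows whose category_id matches an id in categories. Walk through each product:
  - product 1 (Pen): category_id=2 -> matches Kitchen
  - product 2 (Desk): category_id=1 -> matches Books
  - product 3 (Lamp): category_id=3 -> matches Furniture
  - product 4 (Phone): category_id=2 -> matches Kitchen
  - product 5 (Router): category_id=NULL, no match -> dropped
  - product 6 (Headphones): category_id=3 -> matches Furniture
  - product 7 (Charger): category_id=1 -> matches Books
  - product 8 (Laptop): category_id=NULL, no match -> dropped
  - product 9 (Printer): category_id=2 -> matches Kitchen
So 2 of 9 rows are dropped.

SQL:
SELECT a.name, b.name AS category
FROM products a
INNER JOIN categories b ON a.category_id = b.id

Result:
name       | category 
-----------+----------
Pen        | Kitchen  
Desk       | Books    
Lamp       | Furniture
Phone      | Kitchen  
Headphones | Furniture
Charger    | Books    
Printer    | Kitchen  


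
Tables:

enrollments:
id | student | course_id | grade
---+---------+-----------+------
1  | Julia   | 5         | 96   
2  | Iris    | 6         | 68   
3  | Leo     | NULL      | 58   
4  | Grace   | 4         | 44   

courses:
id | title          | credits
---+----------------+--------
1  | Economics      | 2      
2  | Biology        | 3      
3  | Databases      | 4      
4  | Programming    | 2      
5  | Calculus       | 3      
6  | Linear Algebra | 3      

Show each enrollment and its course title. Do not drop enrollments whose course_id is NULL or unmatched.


LEFT JOIN keeps every row from enrollments (the left table); where course_id has no match in courses, the course columns become NULL. Walk through each enrollment:
  - enrollment 1 (Julia): course_id=5 -> matches Calculus
  - enrollment 2 (Iris): course_id=6 -> matches Linear Algebra
  - enrollment 3 (Leo): course_id=NULL, no match -> kept with NULL
  - enrollment 4 (Grace): course_id=4 -> matches Programming
All 4 rows appear; 1 has NULL course.

SQL:
SELECT a.student, b.title AS course
FROM enrollments a
LEFT JOIN courses b ON a.course_id = b.id

Result:
student | course        
--------+---------------
Julia   | Calculus      
Iris    | Linear Algebra
Leo     | NULL          
Grace   | Programming   
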